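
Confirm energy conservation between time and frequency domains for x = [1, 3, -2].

Time domain:
Σ|x[n]|² = |1|² + |3|² + |-2|² = 14.0000

Frequency domain:
(1/3)Σ|X[k]|² = (1/3)(|2|² + |0.5000-4.3301i|² + |0.5000+4.3301i|²) = (1/3)·42.0000 = 14.0000

Both sides agree, confirming Parseval's theorem.

Σ|x[n]|² = (1/N)Σ|X[k]|² = 14.0000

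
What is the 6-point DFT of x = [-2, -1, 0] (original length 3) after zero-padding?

Original 3-point DFT: [-3, -1.5000+0.8660i, -1.5000-0.8660i]
Zero-padded 6-point DFT provides frequency interpolation.

DFT_6([x, 0, ...]) = [-3, -2.5000+0.8660i, -1.5000+0.8660i, -1, -1.5000-0.8660i, -2.5000-0.8660i]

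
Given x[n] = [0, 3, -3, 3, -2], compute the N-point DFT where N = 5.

X[k] = Σ(n=0 to 4) x[n] · ω_5^(nk)
where ω_5 = e^(-2πi/5)

Computing each X[k]:
X[0] = 1
X[1] = 0.3090-1.2286i
X[2] = -0.8090-8.6453i
X[3] = -0.8090+8.6453i
X[4] = 0.3090+1.2286i

X = [1, 0.3090-1.2286i, -0.8090-8.6453i, -0.8090+8.6453i, 0.3090+1.2286i]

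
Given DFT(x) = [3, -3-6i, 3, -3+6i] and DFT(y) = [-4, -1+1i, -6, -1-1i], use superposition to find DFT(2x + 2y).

By linearity: DFT(2x + 2y) = 2·DFT(x) + 2·DFT(y)
= 2·[3, -3-6i, 3, -3+6i] + 2·[-4, -1+1i, -6, -1-1i]

Computing element-wise:
Z[0] = 2·(3) + 2·(-4) = -2
Z[1] = 2·(-3-6i) + 2·(-1+1i) = -8-10i
Z[2] = 2·(3) + 2·(-6) = -6
Z[3] = 2·(-3+6i) + 2·(-1-1i) = -8+10i

DFT(2x + 2y) = 2·X + 2·Y = [-2, -8-10i, -6, -8+10i]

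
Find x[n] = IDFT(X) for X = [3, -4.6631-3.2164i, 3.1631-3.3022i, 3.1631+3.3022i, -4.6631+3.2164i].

x[n] = (1/5) Σ(k=0 to 4) X[k] · e^(2πikn/5)

Computing each x[n]:
x[0] = 0
x[1] = 1
x[2] = 2
x[3] = 3
x[4] = -3

x = [0, 1, 2, 3, -3]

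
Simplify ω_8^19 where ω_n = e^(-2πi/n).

Since ω_8^8 = 1, powers reduce modulo 8.
19 mod 8 = 3
So ω_8^19 = ω_8^3 = e^(-2πi·3/8)

ω_8^19 = ω_8^3 = -0.7071-0.7071i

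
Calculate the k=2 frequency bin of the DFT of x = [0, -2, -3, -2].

X[2] = Σ(n=0 to 3) x[n] · ω_4^(2n) where ω_4 = e^(-2πi/4)
= (0)·ω_4^0 + (-2)·ω_4^2 + (-3)·ω_4^4 + (-2)·ω_4^6

X[2] = 1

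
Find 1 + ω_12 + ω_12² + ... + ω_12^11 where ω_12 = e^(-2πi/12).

Sum of all nth roots of unity equals 0 for n > 1 (geometric series with r ≠ 1).

0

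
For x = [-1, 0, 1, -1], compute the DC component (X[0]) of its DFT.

X[0] = Σ(n=0 to 3) x[n] · ω_4^0 = Σ x[n]
= (-1) + (0) + (1) + (-1)

X[0] = -1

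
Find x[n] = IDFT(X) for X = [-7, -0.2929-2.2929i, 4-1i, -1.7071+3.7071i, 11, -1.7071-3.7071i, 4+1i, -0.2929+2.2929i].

x[n] = (1/8) Σ(k=0 to 7) X[k] · e^(2πikn/8)

Computing each x[n]:
x[0] = 1
x[1] = -2
x[2] = 1
x[3] = -3
x[4] = 2
x[5] = -2
x[6] = -2
x[7] = -2

x = [1, -2, 1, -3, 2, -2, -2, -2]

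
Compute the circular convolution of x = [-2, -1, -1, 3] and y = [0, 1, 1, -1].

(x ⊛ y)[n] = Σ(m=0 to 3) x[m] · y[(n-m) mod 4]

Computing each output sample:
(x ⊛ y)[0] = 3
(x ⊛ y)[1] = 2
(x ⊛ y)[2] = -6
(x ⊛ y)[3] = 0

x ⊛ y = [3, 2, -6, 0]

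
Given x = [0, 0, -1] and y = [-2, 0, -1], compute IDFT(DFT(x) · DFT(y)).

(x ⊛ y)[n] = Σ(m=0 to 2) x[m] · y[(n-m) mod 3]

Computing each output sample:
(x ⊛ y)[0] = 0
(x ⊛ y)[1] = 1
(x ⊛ y)[2] = 2

x ⊛ y = [0, 1, 2]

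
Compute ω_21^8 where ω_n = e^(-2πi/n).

ω_21^8 = e^(-2πi·8/21)
= cos(-2π·8/21) + i·sin(-2π·8/21)
= cos(-16π/21) + i·sin(-16π/21)

ω_21^8 = cos(-16π/21) + i·sin(-16π/21) = -0.7331-0.6802i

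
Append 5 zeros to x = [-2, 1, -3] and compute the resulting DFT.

Original 3-point DFT: [-4, -1.0000-3.4641i, -1.0000+3.4641i]
Zero-padded 8-point DFT provides frequency interpolation.

DFT_8([x, 0, ...]) = [-4, -1.2929+2.2929i, 1-1i, -2.7071-3.7071i, -6, -2.7071+3.7071i, 1+1i, -1.2929-2.2929i]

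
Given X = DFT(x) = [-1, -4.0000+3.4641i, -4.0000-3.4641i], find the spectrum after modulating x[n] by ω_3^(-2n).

Modulation property: DFT(ω_3^(-2n)·x[n]) = X[(k-2) mod 3], so circularly shift X by 2 positions.

X[k-2] = [-4.0000+3.4641i, -4.0000-3.4641i, -1]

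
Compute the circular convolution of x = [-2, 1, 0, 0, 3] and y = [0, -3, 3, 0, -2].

(x ⊛ y)[n] = Σ(m=0 to 4) x[m] · y[(n-m) mod 5]

Computing each output sample:
(x ⊛ y)[0] = -11
(x ⊛ y)[1] = 15
(x ⊛ y)[2] = -9
(x ⊛ y)[3] = -3
(x ⊛ y)[4] = 4

x ⊛ y = [-11, 15, -9, -3, 4]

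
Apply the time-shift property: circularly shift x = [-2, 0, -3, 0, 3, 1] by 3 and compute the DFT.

Time shift by 3: X_shifted[k] = ω_6^(3k) · X[k]
Shifted x = [0, 3, 1, -2, 0, -3]

DFT(x[n-3]) = [-1, 1.5000-6.0622i, -2.5000-4.3301i, 3, -2.5000+4.3301i, 1.5000+6.0622i]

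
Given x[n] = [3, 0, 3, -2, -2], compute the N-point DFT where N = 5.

X[k] = Σ(n=0 to 4) x[n] · ω_5^(nk)
where ω_5 = e^(-2πi/5)

Computing each X[k]:
X[0] = 2
X[1] = 1.5729-4.8410i
X[2] = 4.9271+3.5797i
X[3] = 4.9271-3.5797i
X[4] = 1.5729+4.8410i

X = [2, 1.5729-4.8410i, 4.9271+3.5797i, 4.9271-3.5797i, 1.5729+4.8410i]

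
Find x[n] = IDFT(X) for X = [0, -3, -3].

x[n] = (1/3) Σ(k=0 to 2) X[k] · e^(2πikn/3)

Computing each x[n]:
x[0] = -2
x[1] = 1
x[2] = 1

x = [-2, 1, 1]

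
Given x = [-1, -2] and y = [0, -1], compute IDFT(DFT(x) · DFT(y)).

(x ⊛ y)[n] = Σ(m=0 to 1) x[m] · y[(n-m) mod 2]

Computing each output sample:
(x ⊛ y)[0] = 2
(x ⊛ y)[1] = 1

x ⊛ y = [2, 1]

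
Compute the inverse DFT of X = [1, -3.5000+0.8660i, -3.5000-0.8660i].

x[n] = (1/3) Σ(k=0 to 2) X[k] · e^(2πikn/3)

Computing each x[n]:
x[0] = -2
x[1] = 1
x[2] = 2

x = [-2, 1, 2]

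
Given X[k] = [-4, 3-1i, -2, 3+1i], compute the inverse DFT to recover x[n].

x[n] = (1/4) Σ(k=0 to 3) X[k] · e^(2πikn/4)

Computing each x[n]:
x[0] = 0
x[1] = 0
x[2] = -3
x[3] = -1

x = [0, 0, -3, -1]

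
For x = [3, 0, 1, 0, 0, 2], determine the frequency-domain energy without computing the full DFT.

Parseval: Σ|x[n]|² = (1/N)Σ|X[k]|², so Σ|X[k]|² = N·Σ|x[n]|² = 6·14.0000

Σ|X[k]|² = N·Σ|x[n]|² = 6·14.0000 = 84.0000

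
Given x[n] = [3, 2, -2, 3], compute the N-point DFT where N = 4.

X[k] = Σ(n=0 to 3) x[n] · ω_4^(nk)
where ω_4 = e^(-2πi/4)

Computing each X[k]:
X[0] = 6
X[1] = 5+1i
X[2] = -4
X[3] = 5-1i

X = [6, 5+1i, -4, 5-1i]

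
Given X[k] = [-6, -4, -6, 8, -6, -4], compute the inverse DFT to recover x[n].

x[n] = (1/6) Σ(k=0 to 5) X[k] · e^(2πikn/6)

Computing each x[n]:
x[0] = -3
x[1] = -2
x[2] = 2
x[3] = -3
x[4] = 2
x[5] = -2

x = [-3, -2, 2, -3, 2, -2]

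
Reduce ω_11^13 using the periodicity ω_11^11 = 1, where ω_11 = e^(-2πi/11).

Since ω_11^11 = 1, powers reduce modulo 11.
13 mod 11 = 2
So ω_11^13 = ω_11^2 = e^(-2πi·2/11)

ω_11^13 = ω_11^2 = 0.4154-0.9096i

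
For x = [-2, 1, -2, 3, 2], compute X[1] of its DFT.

X[1] = Σ(n=0 to 4) x[n] · ω_5^(1n) where ω_5 = e^(-2πi/5)
= (-2)·ω_5^0 + (1)·ω_5^1 + (-2)·ω_5^2 + (3)·ω_5^3 + (2)·ω_5^4

X[1] = -1.8820+3.8900i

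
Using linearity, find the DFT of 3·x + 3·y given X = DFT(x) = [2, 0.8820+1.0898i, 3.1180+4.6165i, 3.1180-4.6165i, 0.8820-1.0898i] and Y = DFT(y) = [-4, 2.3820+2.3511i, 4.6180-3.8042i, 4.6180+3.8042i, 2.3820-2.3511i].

By linearity: DFT(3x + 3y) = 3·DFT(x) + 3·DFT(y)
= 3·[2, 0.8820+1.0898i, 3.1180+4.6165i, 3.1180-4.6165i, 0.8820-1.0898i] + 3·[-4, 2.3820+2.3511i, 4.6180-3.8042i, 4.6180+3.8042i, 2.3820-2.3511i]

Computing element-wise:
Z[0] = 3·(2) + 3·(-4) = -6
Z[1] = 3·(0.8820+1.0898i) + 3·(2.3820+2.3511i) = 9.7920+10.3227i
Z[2] = 3·(3.1180+4.6165i) + 3·(4.6180-3.8042i) = 23.2080+2.4369i
Z[3] = 3·(3.1180-4.6165i) + 3·(4.6180+3.8042i) = 23.2080-2.4369i
Z[4] = 3·(0.8820-1.0898i) + 3·(2.3820-2.3511i) = 9.7920-10.3227i

DFT(3x + 3y) = 3·X + 3·Y = [-6, 9.7920+10.3227i, 23.2080+2.4369i, 23.2080-2.4369i, 9.7920-10.3227i]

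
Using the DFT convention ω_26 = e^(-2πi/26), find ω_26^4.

ω_26^4 = e^(-2πi·4/26)
= cos(-2π·4/26) + i·sin(-2π·4/26)
= cos(-8π/26) + i·sin(-8π/26)

ω_26^4 = cos(-8π/26) + i·sin(-8π/26) = 0.5681-0.8230i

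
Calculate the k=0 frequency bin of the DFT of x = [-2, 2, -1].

X[0] = Σ(n=0 to 2) x[n] · ω_3^0 = Σ x[n]
= (-2) + (2) + (-1)

X[0] = -1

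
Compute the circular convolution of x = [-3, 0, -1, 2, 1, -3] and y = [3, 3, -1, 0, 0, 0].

(x ⊛ y)[n] = Σ(m=0 to 5) x[m] · y[(n-m) mod 6]

Computing each output sample:
(x ⊛ y)[0] = -19
(x ⊛ y)[1] = -6
(x ⊛ y)[2] = 0
(x ⊛ y)[3] = 3
(x ⊛ y)[4] = 10
(x ⊛ y)[5] = -8

x ⊛ y = [-19, -6, 0, 3, 10, -8]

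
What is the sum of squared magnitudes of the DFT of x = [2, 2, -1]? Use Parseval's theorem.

Parseval: Σ|x[n]|² = (1/N)Σ|X[k]|², so Σ|X[k]|² = N·Σ|x[n]|² = 3·9.0000

Σ|X[k]|² = N·Σ|x[n]|² = 3·9.0000 = 27.0000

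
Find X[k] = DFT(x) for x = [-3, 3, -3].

X[k] = Σ(n=0 to 2) x[n] · ω_3^(nk)
where ω_3 = e^(-2πi/3)

Computing each X[k]:
X[0] = -3
X[1] = -3.0000-5.1962i
X[2] = -3.0000+5.1962i

X = [-3, -3.0000-5.1962i, -3.0000+5.1962i]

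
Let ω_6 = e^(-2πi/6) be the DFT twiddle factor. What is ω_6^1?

ω_6^1 = e^(-2πi·1/6)
= cos(-2π·1/6) + i·sin(-2π·1/6)
= cos(-2π/6) + i·sin(-2π/6)

ω_6^1 = cos(-2π/6) + i·sin(-2π/6) = 0.5000-0.8660i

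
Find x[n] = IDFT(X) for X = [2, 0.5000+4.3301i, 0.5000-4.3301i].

x[n] = (1/3) Σ(k=0 to 2) X[k] · e^(2πikn/3)

Computing each x[n]:
x[0] = 1
x[1] = -2
x[2] = 3

x = [1, -2, 3]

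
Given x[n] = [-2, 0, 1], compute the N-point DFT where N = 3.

X[k] = Σ(n=0 to 2) x[n] · ω_3^(nk)
where ω_3 = e^(-2πi/3)

Computing each X[k]:
X[0] = -1
X[1] = -2.5000+0.8660i
X[2] = -2.5000-0.8660i

X = [-1, -2.5000+0.8660i, -2.5000-0.8660i]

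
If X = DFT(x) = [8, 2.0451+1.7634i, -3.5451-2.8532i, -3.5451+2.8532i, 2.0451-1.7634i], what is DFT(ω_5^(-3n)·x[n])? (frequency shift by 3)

Modulation property: DFT(ω_5^(-3n)·x[n]) = X[(k-3) mod 5], so circularly shift X by 3 positions.

X[k-3] = [-3.5451-2.8532i, -3.5451+2.8532i, 2.0451-1.7634i, 8, 2.0451+1.7634i]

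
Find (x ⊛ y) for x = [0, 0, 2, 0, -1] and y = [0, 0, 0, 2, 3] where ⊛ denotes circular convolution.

(x ⊛ y)[n] = Σ(m=0 to 4) x[m] · y[(n-m) mod 5]

Computing each output sample:
(x ⊛ y)[0] = 4
(x ⊛ y)[1] = 6
(x ⊛ y)[2] = -2
(x ⊛ y)[3] = -3
(x ⊛ y)[4] = 0

x ⊛ y = [4, 6, -2, -3, 0]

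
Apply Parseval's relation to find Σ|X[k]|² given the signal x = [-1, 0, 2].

Parseval: Σ|x[n]|² = (1/N)Σ|X[k]|², so Σ|X[k]|² = N·Σ|x[n]|² = 3·5.0000

Σ|X[k]|² = N·Σ|x[n]|² = 3·5.0000 = 15.0000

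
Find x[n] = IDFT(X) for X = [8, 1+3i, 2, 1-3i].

x[n] = (1/4) Σ(k=0 to 3) X[k] · e^(2πikn/4)

Computing each x[n]:
x[0] = 3
x[1] = 0
x[2] = 2
x[3] = 3

x = [3, 0, 2, 3]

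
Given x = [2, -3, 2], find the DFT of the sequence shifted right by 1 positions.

Time shift by 1: X_shifted[k] = ω_3^(1k) · X[k]
Shifted x = [2, 2, -3]

DFT(x[n-1]) = [1, 2.5000-4.3301i, 2.5000+4.3301i]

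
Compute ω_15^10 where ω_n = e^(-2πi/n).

ω_15^10 = e^(-2πi·10/15)
= cos(-2π·10/15) + i·sin(-2π·10/15)
= cos(-20π/15) + i·sin(-20π/15)

ω_15^10 = cos(-20π/15) + i·sin(-20π/15) = -0.5000+0.8660i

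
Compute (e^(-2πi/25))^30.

Since ω_25^25 = 1, powers reduce modulo 25.
30 mod 25 = 5
So ω_25^30 = ω_25^5 = e^(-2πi·5/25)

ω_25^30 = ω_25^5 = 0.3090-0.9511i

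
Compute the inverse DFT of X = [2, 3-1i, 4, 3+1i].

x[n] = (1/4) Σ(k=0 to 3) X[k] · e^(2πikn/4)

Computing each x[n]:
x[0] = 3
x[1] = 0
x[2] = 0
x[3] = -1

x = [3, 0, 0, -1]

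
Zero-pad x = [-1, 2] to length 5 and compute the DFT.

Original 2-point DFT: [1, -3]
Zero-padded 5-point DFT provides frequency interpolation.

DFT_5([x, 0, ...]) = [1, -0.3820-1.9021i, -2.6180-1.1756i, -2.6180+1.1756i, -0.3820+1.9021i]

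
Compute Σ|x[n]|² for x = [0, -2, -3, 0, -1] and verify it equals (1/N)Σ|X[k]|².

Time domain:
Σ|x[n]|² = |0|² + |-2|² + |-3|² + |0|² + |-1|² = 14.0000

Frequency domain:
(1/5)Σ|X[k]|² = (1/5)(|-6|² + |1.5000+2.7144i|² + |1.5000-2.2654i|² + |1.5000+2.2654i|² + |1.5000-2.7144i|²) = (1/5)·70.0000 = 14.0000

Both sides agree, confirming Parseval's theorem.

Σ|x[n]|² = (1/N)Σ|X[k]|² = 14.0000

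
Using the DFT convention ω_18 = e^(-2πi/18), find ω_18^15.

ω_18^15 = e^(-2πi·15/18)
= cos(-2π·15/18) + i·sin(-2π·15/18)
= cos(-30π/18) + i·sin(-30π/18)

ω_18^15 = cos(-30π/18) + i·sin(-30π/18) = 0.5000+0.8660i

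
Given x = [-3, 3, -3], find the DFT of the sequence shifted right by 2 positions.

Time shift by 2: X_shifted[k] = ω_3^(2k) · X[k]
Shifted x = [3, -3, -3]

DFT(x[n-2]) = [-3, 6, 6]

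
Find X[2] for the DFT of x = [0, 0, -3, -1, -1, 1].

X[2] = Σ(n=0 to 5) x[n] · ω_6^(2n) where ω_6 = e^(-2πi/6)
= (0)·ω_6^0 + (0)·ω_6^2 + (-3)·ω_6^4 + (-1)·ω_6^6 + (-1)·ω_6^8 + (1)·ω_6^10

X[2] = 0.5000-0.8660i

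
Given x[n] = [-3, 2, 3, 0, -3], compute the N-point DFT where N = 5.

X[k] = Σ(n=0 to 4) x[n] · ω_5^(nk)
where ω_5 = e^(-2πi/5)

Computing each X[k]:
X[0] = -1
X[1] = -5.7361-6.5186i
X[2] = -1.2639-0.0858i
X[3] = -1.2639+0.0858i
X[4] = -5.7361+6.5186i

X = [-1, -5.7361-6.5186i, -1.2639-0.0858i, -1.2639+0.0858i, -5.7361+6.5186i]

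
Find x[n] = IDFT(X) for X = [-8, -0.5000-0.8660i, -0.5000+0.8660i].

x[n] = (1/3) Σ(k=0 to 2) X[k] · e^(2πikn/3)

Computing each x[n]:
x[0] = -3
x[1] = -2
x[2] = -3

x = [-3, -2, -3]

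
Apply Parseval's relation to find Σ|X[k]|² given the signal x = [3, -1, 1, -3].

Parseval: Σ|x[n]|² = (1/N)Σ|X[k]|², so Σ|X[k]|² = N·Σ|x[n]|² = 4·20.0000

Σ|X[k]|² = N·Σ|x[n]|² = 4·20.0000 = 80.0000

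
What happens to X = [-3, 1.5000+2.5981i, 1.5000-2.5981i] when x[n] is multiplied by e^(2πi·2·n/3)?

Modulation property: DFT(ω_3^(-2n)·x[n]) = X[(k-2) mod 3], so circularly shift X by 2 positions.

X[k-2] = [1.5000+2.5981i, 1.5000-2.5981i, -3]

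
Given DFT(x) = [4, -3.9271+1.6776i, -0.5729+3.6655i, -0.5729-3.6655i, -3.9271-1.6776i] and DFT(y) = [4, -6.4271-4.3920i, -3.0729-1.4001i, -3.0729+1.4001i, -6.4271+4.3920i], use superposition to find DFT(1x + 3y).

By linearity: DFT(1x + 3y) = 1·DFT(x) + 3·DFT(y)
= 1·[4, -3.9271+1.6776i, -0.5729+3.6655i, -0.5729-3.6655i, -3.9271-1.6776i] + 3·[4, -6.4271-4.3920i, -3.0729-1.4001i, -3.0729+1.4001i, -6.4271+4.3920i]

Computing element-wise:
Z[0] = 1·(4) + 3·(4) = 16
Z[1] = 1·(-3.9271+1.6776i) + 3·(-6.4271-4.3920i) = -23.2084-11.4984i
Z[2] = 1·(-0.5729+3.6655i) + 3·(-3.0729-1.4001i) = -9.7916-0.5348i
Z[3] = 1·(-0.5729-3.6655i) + 3·(-3.0729+1.4001i) = -9.7916+0.5348i
Z[4] = 1·(-3.9271-1.6776i) + 3·(-6.4271+4.3920i) = -23.2084+11.4984i

DFT(1x + 3y) = 1·X + 3·Y = [16, -23.2084-11.4984i, -9.7916-0.5348i, -9.7916+0.5348i, -23.2084+11.4984i]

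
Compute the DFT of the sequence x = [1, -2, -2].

X[k] = Σ(n=0 to 2) x[n] · ω_3^(nk)
where ω_3 = e^(-2πi/3)

Computing each X[k]:
X[0] = -3
X[1] = 3
X[2] = 3

X = [-3, 3, 3]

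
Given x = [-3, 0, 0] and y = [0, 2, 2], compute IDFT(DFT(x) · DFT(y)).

(x ⊛ y)[n] = Σ(m=0 to 2) x[m] · y[(n-m) mod 3]

Computing each output sample:
(x ⊛ y)[0] = 0
(x ⊛ y)[1] = -6
(x ⊛ y)[2] = -6

x ⊛ y = [0, -6, -6]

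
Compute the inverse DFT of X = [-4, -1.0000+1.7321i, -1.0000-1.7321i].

x[n] = (1/3) Σ(k=0 to 2) X[k] · e^(2πikn/3)

Computing each x[n]:
x[0] = -2
x[1] = -2
x[2] = 0

x = [-2, -2, 0]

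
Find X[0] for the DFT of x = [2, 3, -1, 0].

X[0] = Σ(n=0 to 3) x[n] · ω_4^0 = Σ x[n]
= (2) + (3) + (-1) + (0)

X[0] = 4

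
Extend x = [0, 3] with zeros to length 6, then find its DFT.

Original 2-point DFT: [3, -3]
Zero-padded 6-point DFT provides frequency interpolation.

DFT_6([x, 0, ...]) = [3, 1.5000-2.5981i, -1.5000-2.5981i, -3, -1.5000+2.5981i, 1.5000+2.5981i]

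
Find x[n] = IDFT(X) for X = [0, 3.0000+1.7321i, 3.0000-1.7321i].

x[n] = (1/3) Σ(k=0 to 2) X[k] · e^(2πikn/3)

Computing each x[n]:
x[0] = 2
x[1] = -2
x[2] = 0

x = [2, -2, 0]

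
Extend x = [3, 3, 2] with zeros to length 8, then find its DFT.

Original 3-point DFT: [8, 0.5000-0.8660i, 0.5000+0.8660i]
Zero-padded 8-point DFT provides frequency interpolation.

DFT_8([x, 0, ...]) = [8, 5.1213-4.1213i, 1-3i, 0.8787-0.1213i, 2, 0.8787+0.1213i, 1+3i, 5.1213+4.1213i]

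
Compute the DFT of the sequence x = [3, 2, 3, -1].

X[k] = Σ(n=0 to 3) x[n] · ω_4^(nk)
where ω_4 = e^(-2πi/4)

Computing each X[k]:
X[0] = 7
X[1] = -3i
X[2] = 5
X[3] = 3i

X = [7, -3i, 5, 3i]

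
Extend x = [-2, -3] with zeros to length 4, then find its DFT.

Original 2-point DFT: [-5, 1]
Zero-padded 4-point DFT provides frequency interpolation.

DFT_4([x, 0, ...]) = [-5, -2+3i, 1, -2-3i]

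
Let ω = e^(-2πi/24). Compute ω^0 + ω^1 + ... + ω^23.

Sum of all nth roots of unity equals 0 for n > 1 (geometric series with r ≠ 1).

0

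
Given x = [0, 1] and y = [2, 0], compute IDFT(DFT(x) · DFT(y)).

(x ⊛ y)[n] = Σ(m=0 to 1) x[m] · y[(n-m) mod 2]

Computing each output sample:
(x ⊛ y)[0] = 0
(x ⊛ y)[1] = 2

x ⊛ y = [0, 2]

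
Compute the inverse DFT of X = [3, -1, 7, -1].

x[n] = (1/4) Σ(k=0 to 3) X[k] · e^(2πikn/4)

Computing each x[n]:
x[0] = 2
x[1] = -1
x[2] = 3
x[3] = -1

x = [2, -1, 3, -1]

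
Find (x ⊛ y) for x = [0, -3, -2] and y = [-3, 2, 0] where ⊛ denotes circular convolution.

(x ⊛ y)[n] = Σ(m=0 to 2) x[m] · y[(n-m) mod 3]

Computing each output sample:
(x ⊛ y)[0] = -4
(x ⊛ y)[1] = 9
(x ⊛ y)[2] = 0

x ⊛ y = [-4, 9, 0]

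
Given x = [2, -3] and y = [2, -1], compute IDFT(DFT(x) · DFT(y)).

(x ⊛ y)[n] = Σ(m=0 to 1) x[m] · y[(n-m) mod 2]

Computing each output sample:
(x ⊛ y)[0] = 7
(x ⊛ y)[1] = -8

x ⊛ y = [7, -8]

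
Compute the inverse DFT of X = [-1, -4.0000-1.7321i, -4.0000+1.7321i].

x[n] = (1/3) Σ(k=0 to 2) X[k] · e^(2πikn/3)

Computing each x[n]:
x[0] = -3
x[1] = 2
x[2] = 0

x = [-3, 2, 0]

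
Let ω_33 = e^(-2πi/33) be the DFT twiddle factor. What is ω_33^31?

ω_33^31 = e^(-2πi·31/33)
= cos(-2π·31/33) + i·sin(-2π·31/33)
= cos(-62π/33) + i·sin(-62π/33)

ω_33^31 = cos(-62π/33) + i·sin(-62π/33) = 0.9284+0.3717i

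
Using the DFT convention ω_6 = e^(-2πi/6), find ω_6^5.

ω_6^5 = e^(-2πi·5/6)
= cos(-2π·5/6) + i·sin(-2π·5/6)
= cos(-10π/6) + i·sin(-10π/6)

ω_6^5 = cos(-10π/6) + i·sin(-10π/6) = 0.5000+0.8660i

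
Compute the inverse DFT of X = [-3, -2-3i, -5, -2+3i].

x[n] = (1/4) Σ(k=0 to 3) X[k] · e^(2πikn/4)

Computing each x[n]:
x[0] = -3
x[1] = 2
x[2] = -1
x[3] = -1

x = [-3, 2, -1, -1]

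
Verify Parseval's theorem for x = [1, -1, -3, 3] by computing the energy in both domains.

Time domain:
Σ|x[n]|² = |1|² + |-1|² + |-3|² + |3|² = 20.0000

Frequency domain:
(1/4)Σ|X[k]|² = (1/4)(|0|² + |4+4i|² + |-4|² + |4-4i|²) = (1/4)·80.0000 = 20.0000

Both sides agree, confirming Parseval's theorem.

Σ|x[n]|² = (1/N)Σ|X[k]|² = 20.0000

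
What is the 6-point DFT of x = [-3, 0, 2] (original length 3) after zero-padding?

Original 3-point DFT: [-1, -4.0000+1.7321i, -4.0000-1.7321i]
Zero-padded 6-point DFT provides frequency interpolation.

DFT_6([x, 0, ...]) = [-1, -4.0000-1.7321i, -4.0000+1.7321i, -1, -4.0000-1.7321i, -4.0000+1.7321i]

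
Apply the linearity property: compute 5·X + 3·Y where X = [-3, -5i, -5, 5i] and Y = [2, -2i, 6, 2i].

By linearity: DFT(5x + 3y) = 5·DFT(x) + 3·DFT(y)
= 5·[-3, -5i, -5, 5i] + 3·[2, -2i, 6, 2i]

Computing element-wise:
Z[0] = 5·(-3) + 3·(2) = -9
Z[1] = 5·(-5i) + 3·(-2i) = -31i
Z[2] = 5·(-5) + 3·(6) = -7
Z[3] = 5·(5i) + 3·(2i) = 31i

DFT(5x + 3y) = 5·X + 3·Y = [-9, -31i, -7, 31i]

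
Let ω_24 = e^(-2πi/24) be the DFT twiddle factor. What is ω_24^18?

ω_24^18 = e^(-2πi·18/24)
= cos(-2π·18/24) + i·sin(-2π·18/24)
= cos(-36π/24) + i·sin(-36π/24)

ω_24^18 = cos(-36π/24) + i·sin(-36π/24) = 1i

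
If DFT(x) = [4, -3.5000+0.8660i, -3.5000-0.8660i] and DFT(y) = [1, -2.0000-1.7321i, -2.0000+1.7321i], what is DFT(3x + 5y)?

By linearity: DFT(3x + 5y) = 3·DFT(x) + 5·DFT(y)
= 3·[4, -3.5000+0.8660i, -3.5000-0.8660i] + 5·[1, -2.0000-1.7321i, -2.0000+1.7321i]

Computing element-wise:
Z[0] = 3·(4) + 5·(1) = 17
Z[1] = 3·(-3.5000+0.8660i) + 5·(-2.0000-1.7321i) = -20.5000-6.0625i
Z[2] = 3·(-3.5000-0.8660i) + 5·(-2.0000+1.7321i) = -20.5000+6.0625i

DFT(3x + 5y) = 3·X + 5·Y = [17, -20.5000-6.0625i, -20.5000+6.0625i]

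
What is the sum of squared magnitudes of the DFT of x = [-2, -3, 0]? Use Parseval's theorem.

Parseval: Σ|x[n]|² = (1/N)Σ|X[k]|², so Σ|X[k]|² = N·Σ|x[n]|² = 3·13.0000

Σ|X[k]|² = N·Σ|x[n]|² = 3·13.0000 = 39.0000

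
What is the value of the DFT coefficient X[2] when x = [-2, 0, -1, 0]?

X[2] = Σ(n=0 to 3) x[n] · ω_4^(2n) where ω_4 = e^(-2πi/4)
= (-2)·ω_4^0 + (0)·ω_4^2 + (-1)·ω_4^4 + (0)·ω_4^6

X[2] = -3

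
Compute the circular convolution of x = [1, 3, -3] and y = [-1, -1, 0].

(x ⊛ y)[n] = Σ(m=0 to 2) x[m] · y[(n-m) mod 3]

Computing each output sample:
(x ⊛ y)[0] = 2
(x ⊛ y)[1] = -4
(x ⊛ y)[2] = 0

x ⊛ y = [2, -4, 0]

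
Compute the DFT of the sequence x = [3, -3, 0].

X[k] = Σ(n=0 to 2) x[n] · ω_3^(nk)
where ω_3 = e^(-2πi/3)

Computing each X[k]:
X[0] = 0
X[1] = 4.5000+2.5981i
X[2] = 4.5000-2.5981i

X = [0, 4.5000+2.5981i, 4.5000-2.5981i]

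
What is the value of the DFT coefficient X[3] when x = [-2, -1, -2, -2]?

X[3] = Σ(n=0 to 3) x[n] · ω_4^(3n) where ω_4 = e^(-2πi/4)
= (-2)·ω_4^0 + (-1)·ω_4^3 + (-2)·ω_4^6 + (-2)·ω_4^9

X[3] = 1i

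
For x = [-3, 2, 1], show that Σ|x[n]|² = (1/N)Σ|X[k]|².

Time domain:
Σ|x[n]|² = |-3|² + |2|² + |1|² = 14.0000

Frequency domain:
(1/3)Σ|X[k]|² = (1/3)(|0|² + |-4.5000-0.8660i|² + |-4.5000+0.8660i|²) = (1/3)·42.0000 = 14.0000

Both sides agree, confirming Parseval's theorem.

Σ|x[n]|² = (1/N)Σ|X[k]|² = 14.0000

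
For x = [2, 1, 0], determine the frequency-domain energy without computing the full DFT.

Parseval: Σ|x[n]|² = (1/N)Σ|X[k]|², so Σ|X[k]|² = N·Σ|x[n]|² = 3·5.0000

Σ|X[k]|² = N·Σ|x[n]|² = 3·5.0000 = 15.0000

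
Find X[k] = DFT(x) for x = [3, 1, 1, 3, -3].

X[k] = Σ(n=0 to 4) x[n] · ω_5^(nk)
where ω_5 = e^(-2πi/5)

Computing each X[k]:
X[0] = 5
X[1] = -0.8541-2.6287i
X[2] = 5.8541-4.2533i
X[3] = 5.8541+4.2533i
X[4] = -0.8541+2.6287i

X = [5, -0.8541-2.6287i, 5.8541-4.2533i, 5.8541+4.2533i, -0.8541+2.6287i]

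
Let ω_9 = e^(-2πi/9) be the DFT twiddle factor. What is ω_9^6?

ω_9^6 = e^(-2πi·6/9)
= cos(-2π·6/9) + i·sin(-2π·6/9)
= cos(-12π/9) + i·sin(-12π/9)

ω_9^6 = cos(-12π/9) + i·sin(-12π/9) = -0.5000+0.8660i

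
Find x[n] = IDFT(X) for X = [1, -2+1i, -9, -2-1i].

x[n] = (1/4) Σ(k=0 to 3) X[k] · e^(2πikn/4)

Computing each x[n]:
x[0] = -3
x[1] = 2
x[2] = -1
x[3] = 3

x = [-3, 2, -1, 3]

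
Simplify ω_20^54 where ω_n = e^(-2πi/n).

Since ω_20^20 = 1, powers reduce modulo 20.
54 mod 20 = 14
So ω_20^54 = ω_20^14 = e^(-2πi·14/20)

ω_20^54 = ω_20^14 = -0.3090+0.9511i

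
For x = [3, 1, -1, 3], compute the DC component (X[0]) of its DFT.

X[0] = Σ(n=0 to 3) x[n] · ω_4^0 = Σ x[n]
= (3) + (1) + (-1) + (3)

X[0] = 6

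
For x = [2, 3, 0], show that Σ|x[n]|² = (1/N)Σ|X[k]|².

Time domain:
Σ|x[n]|² = |2|² + |3|² + |0|² = 13.0000

Frequency domain:
(1/3)Σ|X[k]|² = (1/3)(|5|² + |0.5000-2.5981i|² + |0.5000+2.5981i|²) = (1/3)·39.0000 = 13.0000

Both sides agree, confirming Parseval's theorem.

Σ|x[n]|² = (1/N)Σ|X[k]|² = 13.0000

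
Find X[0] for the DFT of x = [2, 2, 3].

X[0] = Σ(n=0 to 2) x[n] · ω_3^0 = Σ x[n]
= (2) + (2) + (3)

X[0] = 7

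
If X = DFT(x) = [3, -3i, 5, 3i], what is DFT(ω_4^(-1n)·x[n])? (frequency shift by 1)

Modulation property: DFT(ω_4^(-1n)·x[n]) = X[(k-1) mod 4], so circularly shift X by 1 positions.

X[k-1] = [3i, 3, -3i, 5]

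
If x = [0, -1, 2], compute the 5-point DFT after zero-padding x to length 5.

Original 3-point DFT: [1, -0.5000+2.5981i, -0.5000-2.5981i]
Zero-padded 5-point DFT provides frequency interpolation.

DFT_5([x, 0, ...]) = [1, -1.9271-0.2245i, 1.4271+2.4899i, 1.4271-2.4899i, -1.9271+0.2245i]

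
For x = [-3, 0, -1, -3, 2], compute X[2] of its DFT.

X[2] = Σ(n=0 to 4) x[n] · ω_5^(2n) where ω_5 = e^(-2πi/5)
= (-3)·ω_5^0 + (0)·ω_5^2 + (-1)·ω_5^4 + (-3)·ω_5^6 + (2)·ω_5^8

X[2] = -5.8541+3.0777i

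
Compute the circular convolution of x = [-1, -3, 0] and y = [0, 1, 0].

(x ⊛ y)[n] = Σ(m=0 to 2) x[m] · y[(n-m) mod 3]

Computing each output sample:
(x ⊛ y)[0] = 0
(x ⊛ y)[1] = -1
(x ⊛ y)[2] = -3

x ⊛ y = [0, -1, -3]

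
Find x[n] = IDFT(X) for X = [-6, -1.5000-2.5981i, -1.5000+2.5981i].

x[n] = (1/3) Σ(k=0 to 2) X[k] · e^(2πikn/3)

Computing each x[n]:
x[0] = -3
x[1] = 0
x[2] = -3

x = [-3, 0, -3]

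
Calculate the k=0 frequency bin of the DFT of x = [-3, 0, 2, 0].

X[0] = Σ(n=0 to 3) x[n] · ω_4^0 = Σ x[n]
= (-3) + (0) + (2) + (0)

X[0] = -1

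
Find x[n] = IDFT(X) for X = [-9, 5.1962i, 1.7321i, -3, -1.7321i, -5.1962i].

x[n] = (1/6) Σ(k=0 to 5) X[k] · e^(2πikn/6)

Computing each x[n]:
x[0] = -2
x[1] = -3
x[2] = -3
x[3] = -1
x[4] = -1
x[5] = 1

x = [-2, -3, -3, -1, -1, 1]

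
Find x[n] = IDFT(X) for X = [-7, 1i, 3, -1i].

x[n] = (1/4) Σ(k=0 to 3) X[k] · e^(2πikn/4)

Computing each x[n]:
x[0] = -1
x[1] = -3
x[2] = -1
x[3] = -2

x = [-1, -3, -1, -2]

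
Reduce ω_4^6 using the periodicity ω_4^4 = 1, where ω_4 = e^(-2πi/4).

Since ω_4^4 = 1, powers reduce modulo 4.
6 mod 4 = 2
So ω_4^6 = ω_4^2 = e^(-2πi·2/4)

ω_4^6 = ω_4^2 = -1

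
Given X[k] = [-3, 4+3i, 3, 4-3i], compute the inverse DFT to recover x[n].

x[n] = (1/4) Σ(k=0 to 3) X[k] · e^(2πikn/4)

Computing each x[n]:
x[0] = 2
x[1] = -3
x[2] = -2
x[3] = 0

x = [2, -3, -2, 0]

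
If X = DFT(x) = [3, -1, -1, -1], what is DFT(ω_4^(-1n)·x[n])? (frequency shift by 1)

Modulation property: DFT(ω_4^(-1n)·x[n]) = X[(k-1) mod 4], so circularly shift X by 1 positions.

X[k-1] = [-1, 3, -1, -1]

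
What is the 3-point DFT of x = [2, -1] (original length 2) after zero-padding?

Original 2-point DFT: [1, 3]
Zero-padded 3-point DFT provides frequency interpolation.

DFT_3([x, 0, ...]) = [1, 2.5000+0.8660i, 2.5000-0.8660i]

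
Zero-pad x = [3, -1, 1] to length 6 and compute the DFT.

Original 3-point DFT: [3, 3.0000+1.7321i, 3.0000-1.7321i]
Zero-padded 6-point DFT provides frequency interpolation.

DFT_6([x, 0, ...]) = [3, 2, 3.0000+1.7321i, 5, 3.0000-1.7321i, 2]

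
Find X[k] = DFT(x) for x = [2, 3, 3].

X[k] = Σ(n=0 to 2) x[n] · ω_3^(nk)
where ω_3 = e^(-2πi/3)

Computing each X[k]:
X[0] = 8
X[1] = -1
X[2] = -1

X = [8, -1, -1]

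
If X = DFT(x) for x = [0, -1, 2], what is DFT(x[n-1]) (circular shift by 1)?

Time shift by 1: X_shifted[k] = ω_3^(1k) · X[k]
Shifted x = [2, 0, -1]

DFT(x[n-1]) = [1, 2.5000-0.8660i, 2.5000+0.8660i]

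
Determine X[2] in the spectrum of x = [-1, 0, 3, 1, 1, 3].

X[2] = Σ(n=0 to 5) x[n] · ω_6^(2n) where ω_6 = e^(-2πi/6)
= (-1)·ω_6^0 + (0)·ω_6^2 + (3)·ω_6^4 + (1)·ω_6^6 + (1)·ω_6^8 + (3)·ω_6^10

X[2] = -3.5000+4.3301i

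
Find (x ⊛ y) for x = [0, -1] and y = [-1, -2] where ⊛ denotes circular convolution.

(x ⊛ y)[n] = Σ(m=0 to 1) x[m] · y[(n-m) mod 2]

Computing each output sample:
(x ⊛ y)[0] = 2
(x ⊛ y)[1] = 1

x ⊛ y = [2, 1]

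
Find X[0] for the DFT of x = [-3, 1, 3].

X[0] = Σ(n=0 to 2) x[n] · ω_3^0 = Σ x[n]
= (-3) + (1) + (3)

X[0] = 1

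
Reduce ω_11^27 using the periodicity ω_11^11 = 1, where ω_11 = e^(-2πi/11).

Since ω_11^11 = 1, powers reduce modulo 11.
27 mod 11 = 5
So ω_11^27 = ω_11^5 = e^(-2πi·5/11)

ω_11^27 = ω_11^5 = -0.9595-0.2817i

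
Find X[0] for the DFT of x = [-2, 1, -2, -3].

X[0] = Σ(n=0 to 3) x[n] · ω_4^0 = Σ x[n]
= (-2) + (1) + (-2) + (-3)

X[0] = -6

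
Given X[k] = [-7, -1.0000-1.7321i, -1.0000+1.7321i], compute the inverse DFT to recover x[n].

x[n] = (1/3) Σ(k=0 to 2) X[k] · e^(2πikn/3)

Computing each x[n]:
x[0] = -3
x[1] = -1
x[2] = -3

x = [-3, -1, -3]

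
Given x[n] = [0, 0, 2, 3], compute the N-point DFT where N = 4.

X[k] = Σ(n=0 to 3) x[n] · ω_4^(nk)
where ω_4 = e^(-2πi/4)

Computing each X[k]:
X[0] = 5
X[1] = -2+3i
X[2] = -1
X[3] = -2-3i

X = [5, -2+3i, -1, -2-3i]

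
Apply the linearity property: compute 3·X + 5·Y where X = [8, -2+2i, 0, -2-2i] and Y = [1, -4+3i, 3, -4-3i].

By linearity: DFT(3x + 5y) = 3·DFT(x) + 5·DFT(y)
= 3·[8, -2+2i, 0, -2-2i] + 5·[1, -4+3i, 3, -4-3i]

Computing element-wise:
Z[0] = 3·(8) + 5·(1) = 29
Z[1] = 3·(-2+2i) + 5·(-4+3i) = -26+21i
Z[2] = 3·(0) + 5·(3) = 15
Z[3] = 3·(-2-2i) + 5·(-4-3i) = -26-21i

DFT(3x + 5y) = 3·X + 5·Y = [29, -26+21i, 15, -26-21i]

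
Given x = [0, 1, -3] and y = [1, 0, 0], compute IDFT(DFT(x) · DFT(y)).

(x ⊛ y)[n] = Σ(m=0 to 2) x[m] · y[(n-m) mod 3]

Computing each output sample:
(x ⊛ y)[0] = 0
(x ⊛ y)[1] = 1
(x ⊛ y)[2] = -3

x ⊛ y = [0, 1, -3]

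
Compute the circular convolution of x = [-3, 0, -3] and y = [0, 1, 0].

(x ⊛ y)[n] = Σ(m=0 to 2) x[m] · y[(n-m) mod 3]

Computing each output sample:
(x ⊛ y)[0] = -3
(x ⊛ y)[1] = -3
(x ⊛ y)[2] = 0

x ⊛ y = [-3, -3, 0]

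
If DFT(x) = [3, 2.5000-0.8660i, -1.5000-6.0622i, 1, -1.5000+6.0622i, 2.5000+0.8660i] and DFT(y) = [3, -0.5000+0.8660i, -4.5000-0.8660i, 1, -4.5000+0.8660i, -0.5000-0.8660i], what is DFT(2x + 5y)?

By linearity: DFT(2x + 5y) = 2·DFT(x) + 5·DFT(y)
= 2·[3, 2.5000-0.8660i, -1.5000-6.0622i, 1, -1.5000+6.0622i, 2.5000+0.8660i] + 5·[3, -0.5000+0.8660i, -4.5000-0.8660i, 1, -4.5000+0.8660i, -0.5000-0.8660i]

Computing element-wise:
Z[0] = 2·(3) + 5·(3) = 21
Z[1] = 2·(2.5000-0.8660i) + 5·(-0.5000+0.8660i) = 2.5000+2.5980i
Z[2] = 2·(-1.5000-6.0622i) + 5·(-4.5000-0.8660i) = -25.5000-16.4544i
Z[3] = 2·(1) + 5·(1) = 7
Z[4] = 2·(-1.5000+6.0622i) + 5·(-4.5000+0.8660i) = -25.5000+16.4544i
Z[5] = 2·(2.5000+0.8660i) + 5·(-0.5000-0.8660i) = 2.5000-2.5980i

DFT(2x + 5y) = 2·X + 5·Y = [21, 2.5000+2.5980i, -25.5000-16.4544i, 7, -25.5000+16.4544i, 2.5000-2.5980i]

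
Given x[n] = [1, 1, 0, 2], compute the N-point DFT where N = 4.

X[k] = Σ(n=0 to 3) x[n] · ω_4^(nk)
where ω_4 = e^(-2πi/4)

Computing each X[k]:
X[0] = 4
X[1] = 1+1i
X[2] = -2
X[3] = 1-1i

X = [4, 1+1i, -2, 1-1i]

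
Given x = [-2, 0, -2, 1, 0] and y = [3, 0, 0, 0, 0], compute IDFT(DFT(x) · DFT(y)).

(x ⊛ y)[n] = Σ(m=0 to 4) x[m] · y[(n-m) mod 5]

Computing each output sample:
(x ⊛ y)[0] = -6
(x ⊛ y)[1] = 0
(x ⊛ y)[2] = -6
(x ⊛ y)[3] = 3
(x ⊛ y)[4] = 0

x ⊛ y = [-6, 0, -6, 3, 0]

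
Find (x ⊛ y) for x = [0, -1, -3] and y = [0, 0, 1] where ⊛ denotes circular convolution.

(x ⊛ y)[n] = Σ(m=0 to 2) x[m] · y[(n-m) mod 3]

Computing each output sample:
(x ⊛ y)[0] = -1
(x ⊛ y)[1] = -3
(x ⊛ y)[2] = 0

x ⊛ y = [-1, -3, 0]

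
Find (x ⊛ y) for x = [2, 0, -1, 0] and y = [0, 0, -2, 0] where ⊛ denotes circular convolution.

(x ⊛ y)[n] = Σ(m=0 to 3) x[m] · y[(n-m) mod 4]

Computing each output sample:
(x ⊛ y)[0] = 2
(x ⊛ y)[1] = 0
(x ⊛ y)[2] = -4
(x ⊛ y)[3] = 0

x ⊛ y = [2, 0, -4, 0]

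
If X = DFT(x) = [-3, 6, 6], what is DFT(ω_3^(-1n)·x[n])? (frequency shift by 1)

Modulation property: DFT(ω_3^(-1n)·x[n]) = X[(k-1) mod 3], so circularly shift X by 1 positions.

X[k-1] = [6, -3, 6]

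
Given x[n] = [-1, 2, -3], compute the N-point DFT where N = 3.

X[k] = Σ(n=0 to 2) x[n] · ω_3^(nk)
where ω_3 = e^(-2πi/3)

Computing each X[k]:
X[0] = -2
X[1] = -0.5000-4.3301i
X[2] = -0.5000+4.3301i

X = [-2, -0.5000-4.3301i, -0.5000+4.3301i]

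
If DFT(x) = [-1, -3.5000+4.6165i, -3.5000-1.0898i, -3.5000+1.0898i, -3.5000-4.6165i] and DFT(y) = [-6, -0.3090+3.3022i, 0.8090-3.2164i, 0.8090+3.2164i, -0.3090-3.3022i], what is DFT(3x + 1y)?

By linearity: DFT(3x + 1y) = 3·DFT(x) + 1·DFT(y)
= 3·[-1, -3.5000+4.6165i, -3.5000-1.0898i, -3.5000+1.0898i, -3.5000-4.6165i] + 1·[-6, -0.3090+3.3022i, 0.8090-3.2164i, 0.8090+3.2164i, -0.3090-3.3022i]

Computing element-wise:
Z[0] = 3·(-1) + 1·(-6) = -9
Z[1] = 3·(-3.5000+4.6165i) + 1·(-0.3090+3.3022i) = -10.8090+17.1517i
Z[2] = 3·(-3.5000-1.0898i) + 1·(0.8090-3.2164i) = -9.6910-6.4858i
Z[3] = 3·(-3.5000+1.0898i) + 1·(0.8090+3.2164i) = -9.6910+6.4858i
Z[4] = 3·(-3.5000-4.6165i) + 1·(-0.3090-3.3022i) = -10.8090-17.1517i

DFT(3x + 1y) = 3·X + 1·Y = [-9, -10.8090+17.1517i, -9.6910-6.4858i, -9.6910+6.4858i, -10.8090-17.1517i]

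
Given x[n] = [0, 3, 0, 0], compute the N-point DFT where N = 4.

X[k] = Σ(n=0 to 3) x[n] · ω_4^(nk)
where ω_4 = e^(-2πi/4)

Computing each X[k]:
X[0] = 3
X[1] = -3i
X[2] = -3
X[3] = 3i

X = [3, -3i, -3, 3i]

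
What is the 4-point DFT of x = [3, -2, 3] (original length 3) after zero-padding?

Original 3-point DFT: [4, 2.5000+4.3301i, 2.5000-4.3301i]
Zero-padded 4-point DFT provides frequency interpolation.

DFT_4([x, 0, ...]) = [4, 2i, 8, -2i]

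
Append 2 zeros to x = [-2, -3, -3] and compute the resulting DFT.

Original 3-point DFT: [-8, 1, 1]
Zero-padded 5-point DFT provides frequency interpolation.

DFT_5([x, 0, ...]) = [-8, -0.5000+4.6165i, -0.5000-1.0898i, -0.5000+1.0898i, -0.5000-4.6165i]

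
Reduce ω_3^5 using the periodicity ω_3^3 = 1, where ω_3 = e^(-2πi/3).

Since ω_3^3 = 1, powers reduce modulo 3.
5 mod 3 = 2
So ω_3^5 = ω_3^2 = e^(-2πi·2/3)

ω_3^5 = ω_3^2 = -0.5000+0.8660i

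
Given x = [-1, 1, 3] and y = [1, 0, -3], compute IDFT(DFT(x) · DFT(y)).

(x ⊛ y)[n] = Σ(m=0 to 2) x[m] · y[(n-m) mod 3]

Computing each output sample:
(x ⊛ y)[0] = -4
(x ⊛ y)[1] = -8
(x ⊛ y)[2] = 6

x ⊛ y = [-4, -8, 6]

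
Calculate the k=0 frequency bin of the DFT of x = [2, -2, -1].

X[0] = Σ(n=0 to 2) x[n] · ω_3^0 = Σ x[n]
= (2) + (-2) + (-1)

X[0] = -1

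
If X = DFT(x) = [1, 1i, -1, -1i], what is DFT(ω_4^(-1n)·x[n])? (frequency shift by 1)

Modulation property: DFT(ω_4^(-1n)·x[n]) = X[(k-1) mod 4], so circularly shift X by 1 positions.

X[k-1] = [-1i, 1, 1i, -1]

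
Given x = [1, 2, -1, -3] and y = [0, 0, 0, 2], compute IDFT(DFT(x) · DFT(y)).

(x ⊛ y)[n] = Σ(m=0 to 3) x[m] · y[(n-m) mod 4]

Computing each output sample:
(x ⊛ y)[0] = 4
(x ⊛ y)[1] = -2
(x ⊛ y)[2] = -6
(x ⊛ y)[3] = 2

x ⊛ y = [4, -2, -6, 2]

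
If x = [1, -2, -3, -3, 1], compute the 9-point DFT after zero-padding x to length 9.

Original 5-point DFT: [-6, 5.5451+2.8532i, -0.0451+1.7634i, -0.0451-1.7634i, 5.5451-2.8532i]
Zero-padded 9-point DFT provides frequency interpolation.

DFT_9([x, 0, ...]) = [-6, -0.4927+6.4961i, 5.7378+1.0404i, -1.7321i, 2.2549+2.3386i, 2.2549-2.3386i, 1.7321i, 5.7378-1.0404i, -0.4927-6.4961i]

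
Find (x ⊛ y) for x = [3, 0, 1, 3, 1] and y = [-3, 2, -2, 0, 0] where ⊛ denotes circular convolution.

(x ⊛ y)[n] = Σ(m=0 to 4) x[m] · y[(n-m) mod 5]

Computing each output sample:
(x ⊛ y)[0] = -13
(x ⊛ y)[1] = 4
(x ⊛ y)[2] = -9
(x ⊛ y)[3] = -7
(x ⊛ y)[4] = 1

x ⊛ y = [-13, 4, -9, -7, 1]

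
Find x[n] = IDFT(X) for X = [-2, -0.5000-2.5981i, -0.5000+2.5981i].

x[n] = (1/3) Σ(k=0 to 2) X[k] · e^(2πikn/3)

Computing each x[n]:
x[0] = -1
x[1] = 1
x[2] = -2

x = [-1, 1, -2]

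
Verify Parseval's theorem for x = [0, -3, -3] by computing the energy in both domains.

Time domain:
Σ|x[n]|² = |0|² + |-3|² + |-3|² = 18.0000

Frequency domain:
(1/3)Σ|X[k]|² = (1/3)(|-6|² + |3|² + |3|²) = (1/3)·54.0000 = 18.0000

Both sides agree, confirming Parseval's theorem.

Σ|x[n]|² = (1/N)Σ|X[k]|² = 18.0000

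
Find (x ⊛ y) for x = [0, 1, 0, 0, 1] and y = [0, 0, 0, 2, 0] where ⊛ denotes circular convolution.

(x ⊛ y)[n] = Σ(m=0 to 4) x[m] · y[(n-m) mod 5]

Computing each output sample:
(x ⊛ y)[0] = 0
(x ⊛ y)[1] = 0
(x ⊛ y)[2] = 2
(x ⊛ y)[3] = 0
(x ⊛ y)[4] = 2

x ⊛ y = [0, 0, 2, 0, 2]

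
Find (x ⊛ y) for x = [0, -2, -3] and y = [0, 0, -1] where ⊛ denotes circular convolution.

(x ⊛ y)[n] = Σ(m=0 to 2) x[m] · y[(n-m) mod 3]

Computing each output sample:
(x ⊛ y)[0] = 2
(x ⊛ y)[1] = 3
(x ⊛ y)[2] = 0

x ⊛ y = [2, 3, 0]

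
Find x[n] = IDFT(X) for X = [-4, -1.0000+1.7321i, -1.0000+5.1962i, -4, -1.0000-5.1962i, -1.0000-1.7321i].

x[n] = (1/6) Σ(k=0 to 5) X[k] · e^(2πikn/6)

Computing each x[n]:
x[0] = -2
x[1] = -2
x[2] = 0
x[3] = 0
x[4] = -2
x[5] = 2

x = [-2, -2, 0, 0, -2, 2]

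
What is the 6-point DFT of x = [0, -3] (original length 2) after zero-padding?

Original 2-point DFT: [-3, 3]
Zero-padded 6-point DFT provides frequency interpolation.

DFT_6([x, 0, ...]) = [-3, -1.5000+2.5981i, 1.5000+2.5981i, 3, 1.5000-2.5981i, -1.5000-2.5981i]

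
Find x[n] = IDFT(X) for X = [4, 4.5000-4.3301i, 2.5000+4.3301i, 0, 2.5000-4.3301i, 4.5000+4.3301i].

x[n] = (1/6) Σ(k=0 to 5) X[k] · e^(2πikn/6)

Computing each x[n]:
x[0] = 3
x[1] = 1
x[2] = 2
x[3] = 0
x[4] = -3
x[5] = 1

x = [3, 1, 2, 0, -3, 1]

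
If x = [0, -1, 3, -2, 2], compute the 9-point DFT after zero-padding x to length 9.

Original 5-point DFT: [2, -0.5000-0.0858i, -0.5000+6.5186i, -0.5000-6.5186i, -0.5000+0.0858i]
Zero-padded 9-point DFT provides frequency interpolation.

DFT_9([x, 0, ...]) = [2, -1.1245-1.2636i, -0.4606-0.4877i, -4.0000+1.7321i, 4.5851+5.9720i, 4.5851-5.9720i, -4.0000-1.7321i, -0.4606+0.4877i, -1.1245+1.2636i]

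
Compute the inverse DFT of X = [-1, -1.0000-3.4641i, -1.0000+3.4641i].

x[n] = (1/3) Σ(k=0 to 2) X[k] · e^(2πikn/3)

Computing each x[n]:
x[0] = -1
x[1] = 2
x[2] = -2

x = [-1, 2, -2]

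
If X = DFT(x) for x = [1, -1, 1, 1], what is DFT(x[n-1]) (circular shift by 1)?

Time shift by 1: X_shifted[k] = ω_4^(1k) · X[k]
Shifted x = [1, 1, -1, 1]

DFT(x[n-1]) = [2, 2, -2, 2]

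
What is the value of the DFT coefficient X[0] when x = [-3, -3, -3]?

X[0] = Σ(n=0 to 2) x[n] · ω_3^0 = Σ x[n]
= (-3) + (-3) + (-3)

X[0] = -9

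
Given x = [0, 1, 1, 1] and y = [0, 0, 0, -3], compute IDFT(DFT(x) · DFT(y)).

(x ⊛ y)[n] = Σ(m=0 to 3) x[m] · y[(n-m) mod 4]

Computing each output sample:
(x ⊛ y)[0] = -3
(x ⊛ y)[1] = -3
(x ⊛ y)[2] = -3
(x ⊛ y)[3] = 0

x ⊛ y = [-3, -3, -3, 0]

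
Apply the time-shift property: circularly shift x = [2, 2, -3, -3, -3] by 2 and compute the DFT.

Time shift by 2: X_shifted[k] = ω_5^(2k) · X[k]
Shifted x = [-3, -3, 2, 2, -3]

DFT(x[n-2]) = [-5, -8.0902, 3.0902, 3.0902, -8.0902]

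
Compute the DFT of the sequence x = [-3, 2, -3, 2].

X[k] = Σ(n=0 to 3) x[n] · ω_4^(nk)
where ω_4 = e^(-2πi/4)

Computing each X[k]:
X[0] = -2
X[1] = 0
X[2] = -10
X[3] = 0

X = [-2, 0, -10, 0]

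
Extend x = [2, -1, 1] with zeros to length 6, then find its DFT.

Original 3-point DFT: [2, 2.0000+1.7321i, 2.0000-1.7321i]
Zero-padded 6-point DFT provides frequency interpolation.

DFT_6([x, 0, ...]) = [2, 1, 2.0000+1.7321i, 4, 2.0000-1.7321i, 1]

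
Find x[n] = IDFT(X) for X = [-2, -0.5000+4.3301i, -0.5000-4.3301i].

x[n] = (1/3) Σ(k=0 to 2) X[k] · e^(2πikn/3)

Computing each x[n]:
x[0] = -1
x[1] = -3
x[2] = 2

x = [-1, -3, 2]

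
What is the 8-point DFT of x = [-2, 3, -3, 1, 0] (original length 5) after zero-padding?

Original 5-point DFT: [-1, 0.5451-0.5020i, -5.0451-5.5676i, -5.0451+5.5676i, 0.5451+0.5020i]
Zero-padded 8-point DFT provides frequency interpolation.

DFT_8([x, 0, ...]) = [-1, -0.5858+0.1716i, 1-2i, -3.4142-5.8284i, -9, -3.4142+5.8284i, 1+2i, -0.5858-0.1716i]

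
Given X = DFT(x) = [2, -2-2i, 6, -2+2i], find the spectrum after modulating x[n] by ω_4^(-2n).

Modulation property: DFT(ω_4^(-2n)·x[n]) = X[(k-2) mod 4], so circularly shift X by 2 positions.

X[k-2] = [6, -2+2i, 2, -2-2i]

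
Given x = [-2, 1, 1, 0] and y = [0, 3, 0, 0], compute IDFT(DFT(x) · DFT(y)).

(x ⊛ y)[n] = Σ(m=0 to 3) x[m] · y[(n-m) mod 4]

Computing each output sample:
(x ⊛ y)[0] = 0
(x ⊛ y)[1] = -6
(x ⊛ y)[2] = 3
(x ⊛ y)[3] = 3

x ⊛ y = [0, -6, 3, 3]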